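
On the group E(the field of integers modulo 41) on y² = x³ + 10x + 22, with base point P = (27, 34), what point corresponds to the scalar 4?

Double-and-add on 4 = (100)₂. Start with P = (27, 34) for the leading 1-bit.
double: tangent at (27, 34): λ = (3·27² + 10)/(2·34) ≡ 24/27. 27⁻¹ ≡ 38 (mod 41), so λ ≡ 24·38 ≡ 10.
  x = λ² - 27 - 27 = 100 - 54 ≡ 5; y = λ·(27 - 5) - 34 ≡ 22. → (5, 22)
double: tangent at (5, 22): λ = (3·5² + 10)/(2·22) ≡ 3/3. 3⁻¹ ≡ 14 (mod 41) since 3·14 = 42 ≡ 1, so λ ≡ 3·14 ≡ 1.
  x = λ² - 5 - 5 = 1 - 10 ≡ 32; y = λ·(5 - 32) - 22 ≡ 33. → (32, 33)

(32, 33)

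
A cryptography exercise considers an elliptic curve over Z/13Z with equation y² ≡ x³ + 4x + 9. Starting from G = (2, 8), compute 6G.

Double-and-add on 6 = (110)₂. Start with G = (2, 8) for the leading 1-bit.
double: tangent at (2, 8): λ = (3·2² + 4)/(2·8) ≡ 3/3. 3⁻¹ ≡ 9 (mod 13), so λ ≡ 3·9 ≡ 1.
  x = λ² - 2 - 2 = 1 - 4 ≡ 10; y = λ·(2 - 10) - 8 ≡ 10. → (10, 10)
add G: (10, 10) + (2, 8). λ = (8 - 10)/(2 - 10) ≡ 11/5 mod 13. 5⁻¹ ≡ 8 (mod 13) since 5·8 = 40 ≡ 1, so λ ≡ 10.
  x = λ² - 10 - 2 = 100 - 12 ≡ 10; y = λ·(10 - 10) - 10 ≡ 3. → (10, 3)
double: tangent at (10, 3): λ = (3·10² + 4)/(2·3) ≡ 5/6. 6⁻¹ ≡ 11 (mod 13), so λ ≡ 5·11 ≡ 3.
  x = λ² - 10 - 10 = 9 - 20 ≡ 2; y = λ·(10 - 2) - 3 ≡ 8. → (2, 8)

(2, 8)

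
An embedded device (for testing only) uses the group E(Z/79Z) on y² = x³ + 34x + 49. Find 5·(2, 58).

Write G = (2, 58).
Repeated addition: build up to 5G.
2G: tangent at (2, 58): λ = (3·2² + 34)/(2·58) ≡ 46/37. 37⁻¹ ≡ 47 (mod 79), so λ ≡ 46·47 ≡ 29.
  x = λ² - 2 - 2 = 841 - 4 ≡ 47; y = λ·(2 - 47) - 58 ≡ 59. → (47, 59)
3G: (47, 59) + (2, 58). λ = (58 - 59)/(2 - 47) ≡ 78/34 mod 79. 34⁻¹ ≡ 7 (mod 79), so λ ≡ 72.
  x = λ² - 47 - 2 = 5184 - 49 ≡ 0; y = λ·(47 - 0) - 59 ≡ 7. → (0, 7)
4G: (0, 7) + (2, 58). λ = (58 - 7)/(2 - 0) ≡ 51/2 mod 79. 2⁻¹ ≡ 40 (mod 79), so λ ≡ 65.
  x = λ² - 0 - 2 = 4225 - 2 ≡ 36; y = λ·(0 - 36) - 7 ≡ 23. → (36, 23)
5G: (36, 23) + (2, 58). λ = (58 - 23)/(2 - 36) ≡ 35/45 mod 79. 45⁻¹ ≡ 72 (mod 79), so λ ≡ 71.
  x = λ² - 36 - 2 = 5041 - 38 ≡ 26; y = λ·(36 - 26) - 23 ≡ 55. → (26, 55)

(26, 55)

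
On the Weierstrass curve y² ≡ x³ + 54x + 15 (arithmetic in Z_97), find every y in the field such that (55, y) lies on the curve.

x³ + 54x + 15 = 169360 ≡ 95 (mod 97).
Square roots of 95 mod 97: 17 and 80 (since 17² = 289 ≡ 95).

17, 80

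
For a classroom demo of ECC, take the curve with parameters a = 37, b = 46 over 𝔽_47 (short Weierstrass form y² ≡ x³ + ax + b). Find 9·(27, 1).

Write Q = (27, 1).
Repeated addition: build up to 9Q.
2Q: tangent at (27, 1): λ = (3·27² + 37)/(2·1) ≡ 15/2. 2⁻¹ ≡ 24 (mod 47), so λ ≡ 15·24 ≡ 31.
  x = λ² - 27 - 27 = 961 - 54 ≡ 14; y = λ·(27 - 14) - 1 ≡ 26. → (14, 26)
3Q: (14, 26) + (27, 1). λ = (1 - 26)/(27 - 14) ≡ 22/13 mod 47. 13⁻¹ ≡ 29 (mod 47), so λ ≡ 27.
  x = λ² - 14 - 27 = 729 - 41 ≡ 30; y = λ·(14 - 30) - 26 ≡ 12. → (30, 12)
4Q: (30, 12) + (27, 1). λ = (1 - 12)/(27 - 30) ≡ 36/44 mod 47. 44⁻¹ ≡ 31 (mod 47) since 44·31 = 1364 ≡ 1, so λ ≡ 35.
  x = λ² - 30 - 27 = 1225 - 57 ≡ 40; y = λ·(30 - 40) - 12 ≡ 14. → (40, 14)
5Q: (40, 14) + (27, 1). λ = (1 - 14)/(27 - 40) ≡ 34/34 mod 47. 34⁻¹ ≡ 18 (mod 47) since 34·18 = 612 ≡ 1, so λ ≡ 1.
  x = λ² - 40 - 27 = 1 - 67 ≡ 28; y = λ·(40 - 28) - 14 ≡ 45. → (28, 45)
6Q: (28, 45) + (27, 1). λ = (1 - 45)/(27 - 28) ≡ 3/46 mod 47. 46⁻¹ ≡ 46 (mod 47), so λ ≡ 44.
  x = λ² - 28 - 27 = 1936 - 55 ≡ 1; y = λ·(28 - 1) - 45 ≡ 15. → (1, 15)
7Q: (1, 15) + (27, 1). λ = (1 - 15)/(27 - 1) ≡ 33/26 mod 47. 26⁻¹ ≡ 38 (mod 47), so λ ≡ 32.
  x = λ² - 1 - 27 = 1024 - 28 ≡ 9; y = λ·(1 - 9) - 15 ≡ 11. → (9, 11)
8Q: (9, 11) + (27, 1). λ = (1 - 11)/(27 - 9) ≡ 37/18 mod 47. 18⁻¹ ≡ 34 (mod 47) since 18·34 = 612 ≡ 1, so λ ≡ 36.
  x = λ² - 9 - 27 = 1296 - 36 ≡ 38; y = λ·(9 - 38) - 11 ≡ 26. → (38, 26)
9Q: (38, 26) + (27, 1). λ = (1 - 26)/(27 - 38) ≡ 22/36 mod 47. 36⁻¹ ≡ 17 (mod 47), so λ ≡ 45.
  x = λ² - 38 - 27 = 2025 - 65 ≡ 33; y = λ·(38 - 33) - 26 ≡ 11. → (33, 11)

(33, 11)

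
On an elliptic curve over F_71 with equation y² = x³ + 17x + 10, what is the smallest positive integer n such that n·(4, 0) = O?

2

2P: (4, 0) + (4, 0): same x and y₁ ≡ -y₂, so the sum is O.
2P = O, so the order is 2.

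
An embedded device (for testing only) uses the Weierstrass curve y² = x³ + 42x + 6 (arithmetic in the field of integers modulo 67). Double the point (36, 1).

tangent at (36, 1): λ = (3·36² + 42)/(2·1) ≡ 44/2. 2⁻¹ ≡ 34 (mod 67), so λ ≡ 44·34 ≡ 22.
  x = λ² - 36 - 36 = 484 - 72 ≡ 10; y = λ·(36 - 10) - 1 ≡ 35. → (10, 35)

(10, 35)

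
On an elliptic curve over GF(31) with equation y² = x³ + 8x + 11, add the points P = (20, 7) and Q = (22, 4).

(30, 8)

(20, 7) + (22, 4). λ = (4 - 7)/(22 - 20) ≡ 28/2 mod 31. 2⁻¹ ≡ 16 (mod 31), so λ ≡ 14.
  x = λ² - 20 - 22 = 196 - 42 ≡ 30; y = λ·(20 - 30) - 7 ≡ 8. → (30, 8)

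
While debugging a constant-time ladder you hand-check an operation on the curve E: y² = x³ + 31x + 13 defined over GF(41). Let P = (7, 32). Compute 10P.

Double-and-add on 10 = (1010)₂. Start with P = (7, 32) for the leading 1-bit.
double: tangent at (7, 32): λ = (3·7² + 31)/(2·32) ≡ 14/23. 23⁻¹ ≡ 25 (mod 41), so λ ≡ 14·25 ≡ 22.
  x = λ² - 7 - 7 = 484 - 14 ≡ 19; y = λ·(7 - 19) - 32 ≡ 32. → (19, 32)
double: tangent at (19, 32): λ = (3·19² + 31)/(2·32) ≡ 7/23. 23⁻¹ ≡ 25 (mod 41) since 23·25 = 575 ≡ 1, so λ ≡ 7·25 ≡ 11.
  x = λ² - 19 - 19 = 121 - 38 ≡ 1; y = λ·(19 - 1) - 32 ≡ 2. → (1, 2)
add P: (1, 2) + (7, 32). λ = (32 - 2)/(7 - 1) ≡ 30/6 mod 41. 6⁻¹ ≡ 7 (mod 41), so λ ≡ 5.
  x = λ² - 1 - 7 = 25 - 8 ≡ 17; y = λ·(1 - 17) - 2 ≡ 0. → (17, 0)
double: (17, 0) + (17, 0): same x and y₁ ≡ -y₂, so the sum is 𝒪.

O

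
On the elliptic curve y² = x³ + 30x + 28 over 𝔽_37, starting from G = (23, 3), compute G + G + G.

Repeated addition: build up to 3G.
2G: tangent at (23, 3): λ = (3·23² + 30)/(2·3) ≡ 26/6. 6⁻¹ ≡ 31 (mod 37) since 6·31 = 186 ≡ 1, so λ ≡ 26·31 ≡ 29.
  x = λ² - 23 - 23 = 841 - 46 ≡ 18; y = λ·(23 - 18) - 3 ≡ 31. → (18, 31)
3G: (18, 31) + (23, 3). λ = (3 - 31)/(23 - 18) ≡ 9/5 mod 37. 5⁻¹ ≡ 15 (mod 37) since 5·15 = 75 ≡ 1, so λ ≡ 24.
  x = λ² - 18 - 23 = 576 - 41 ≡ 17; y = λ·(18 - 17) - 31 ≡ 30. → (17, 30)

(17, 30)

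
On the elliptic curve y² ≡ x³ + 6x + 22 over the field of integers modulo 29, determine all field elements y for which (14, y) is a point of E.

none

x³ + 6x + 22 = 2850 ≡ 8 (mod 29).
8 is a non-residue mod 29; no y exists.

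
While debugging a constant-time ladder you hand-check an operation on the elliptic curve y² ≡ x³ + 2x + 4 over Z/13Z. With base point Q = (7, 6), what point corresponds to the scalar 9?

(5, 3)

Double-and-add on 9 = (1001)₂. Start with Q = (7, 6) for the leading 1-bit.
double: tangent at (7, 6): λ = (3·7² + 2)/(2·6) ≡ 6/12. 12⁻¹ ≡ 12 (mod 13) since 12·12 = 144 ≡ 1, so λ ≡ 6·12 ≡ 7.
  x = λ² - 7 - 7 = 49 - 14 ≡ 9; y = λ·(7 - 9) - 6 ≡ 6. → (9, 6)
double: tangent at (9, 6): λ = (3·9² + 2)/(2·6) ≡ 11/12. 12⁻¹ ≡ 12 (mod 13) since 12·12 = 144 ≡ 1, so λ ≡ 11·12 ≡ 2.
  x = λ² - 9 - 9 = 4 - 18 ≡ 12; y = λ·(9 - 12) - 6 ≡ 1. → (12, 1)
double: tangent at (12, 1): λ = (3·12² + 2)/(2·1) ≡ 5/2. 2⁻¹ ≡ 7 (mod 13) since 2·7 = 14 ≡ 1, so λ ≡ 5·7 ≡ 9.
  x = λ² - 12 - 12 = 81 - 24 ≡ 5; y = λ·(12 - 5) - 1 ≡ 10. → (5, 10)
add Q: (5, 10) + (7, 6). λ = (6 - 10)/(7 - 5) ≡ 9/2 mod 13. 2⁻¹ ≡ 7 (mod 13), so λ ≡ 11.
  x = λ² - 5 - 7 = 121 - 12 ≡ 5; y = λ·(5 - 5) - 10 ≡ 3. → (5, 3)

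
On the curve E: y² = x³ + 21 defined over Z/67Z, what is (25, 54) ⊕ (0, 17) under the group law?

(22, 63)

(25, 54) + (0, 17). λ = (17 - 54)/(0 - 25) ≡ 30/42 mod 67. 42⁻¹ ≡ 8 (mod 67), so λ ≡ 39.
  x = λ² - 25 - 0 = 1521 - 25 ≡ 22; y = λ·(25 - 22) - 54 ≡ 63. → (22, 63)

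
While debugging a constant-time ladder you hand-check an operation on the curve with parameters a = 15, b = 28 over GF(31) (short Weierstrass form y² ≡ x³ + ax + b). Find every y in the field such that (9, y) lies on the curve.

none

x³ + 15x + 28 = 892 ≡ 24 (mod 31).
24 is a non-residue mod 31; no y exists.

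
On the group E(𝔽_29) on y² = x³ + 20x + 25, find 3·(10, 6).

Write Q = (10, 6).
Repeated addition: build up to 3Q.
2Q: tangent at (10, 6): λ = (3·10² + 20)/(2·6) ≡ 1/12. 12⁻¹ ≡ 17 (mod 29) since 12·17 = 204 ≡ 1, so λ ≡ 1·17 ≡ 17.
  x = λ² - 10 - 10 = 289 - 20 ≡ 8; y = λ·(10 - 8) - 6 ≡ 28. → (8, 28)
3Q: (8, 28) + (10, 6). λ = (6 - 28)/(10 - 8) ≡ 7/2 mod 29. 2⁻¹ ≡ 15 (mod 29), so λ ≡ 18.
  x = λ² - 8 - 10 = 324 - 18 ≡ 16; y = λ·(8 - 16) - 28 ≡ 2. → (16, 2)

(16, 2)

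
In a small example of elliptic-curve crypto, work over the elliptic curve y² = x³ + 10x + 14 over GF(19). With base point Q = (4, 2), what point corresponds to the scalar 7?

(9, 4)

Double-and-add on 7 = (111)₂. Start with Q = (4, 2) for the leading 1-bit.
double: tangent at (4, 2): λ = (3·4² + 10)/(2·2) ≡ 1/4. 4⁻¹ ≡ 5 (mod 19), so λ ≡ 1·5 ≡ 5.
  x = λ² - 4 - 4 = 25 - 8 ≡ 17; y = λ·(4 - 17) - 2 ≡ 9. → (17, 9)
add Q: (17, 9) + (4, 2). λ = (2 - 9)/(4 - 17) ≡ 12/6 mod 19. 6⁻¹ ≡ 16 (mod 19), so λ ≡ 2.
  x = λ² - 17 - 4 = 4 - 21 ≡ 2; y = λ·(17 - 2) - 9 ≡ 2. → (2, 2)
double: tangent at (2, 2): λ = (3·2² + 10)/(2·2) ≡ 3/4. 4⁻¹ ≡ 5 (mod 19), so λ ≡ 3·5 ≡ 15.
  x = λ² - 2 - 2 = 225 - 4 ≡ 12; y = λ·(2 - 12) - 2 ≡ 0. → (12, 0)
add Q: (12, 0) + (4, 2). λ = (2 - 0)/(4 - 12) ≡ 2/11 mod 19. 11⁻¹ ≡ 7 (mod 19) since 11·7 = 77 ≡ 1, so λ ≡ 14.
  x = λ² - 12 - 4 = 196 - 16 ≡ 9; y = λ·(12 - 9) - 0 ≡ 4. → (9, 4)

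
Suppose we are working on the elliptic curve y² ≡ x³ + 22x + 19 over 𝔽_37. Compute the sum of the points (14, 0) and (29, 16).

(14, 0) + (29, 16). λ = (16 - 0)/(29 - 14) ≡ 16/15 mod 37. 15⁻¹ ≡ 5 (mod 37), so λ ≡ 6.
  x = λ² - 14 - 29 = 36 - 43 ≡ 30; y = λ·(14 - 30) - 0 ≡ 15. → (30, 15)

(30, 15)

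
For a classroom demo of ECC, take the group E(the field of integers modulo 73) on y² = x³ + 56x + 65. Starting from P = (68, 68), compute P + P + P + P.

(61, 72)

Double-and-add on 4 = (100)₂. Start with P = (68, 68) for the leading 1-bit.
double: tangent at (68, 68): λ = (3·68² + 56)/(2·68) ≡ 58/63. 63⁻¹ ≡ 51 (mod 73), so λ ≡ 58·51 ≡ 38.
  x = λ² - 68 - 68 = 1444 - 136 ≡ 67; y = λ·(68 - 67) - 68 ≡ 43. → (67, 43)
double: tangent at (67, 43): λ = (3·67² + 56)/(2·43) ≡ 18/13. 13⁻¹ ≡ 45 (mod 73), so λ ≡ 18·45 ≡ 7.
  x = λ² - 67 - 67 = 49 - 134 ≡ 61; y = λ·(67 - 61) - 43 ≡ 72. → (61, 72)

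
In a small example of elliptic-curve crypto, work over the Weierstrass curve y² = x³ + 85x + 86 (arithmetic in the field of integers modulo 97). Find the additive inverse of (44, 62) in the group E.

-(44, 62) = (44, -62 mod 97) = (44, 35).

(44, 35)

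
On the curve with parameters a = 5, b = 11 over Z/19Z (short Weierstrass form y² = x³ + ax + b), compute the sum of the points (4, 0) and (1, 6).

(4, 0) + (1, 6). λ = (6 - 0)/(1 - 4) ≡ 6/16 mod 19. 16⁻¹ ≡ 6 (mod 19), so λ ≡ 17.
  x = λ² - 4 - 1 = 289 - 5 ≡ 18; y = λ·(4 - 18) - 0 ≡ 9. → (18, 9)

(18, 9)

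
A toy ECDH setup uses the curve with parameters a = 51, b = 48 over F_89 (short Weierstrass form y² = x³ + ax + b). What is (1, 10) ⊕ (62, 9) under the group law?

(5, 28)

(1, 10) + (62, 9). λ = (9 - 10)/(62 - 1) ≡ 88/61 mod 89. 61⁻¹ ≡ 54 (mod 89), so λ ≡ 35.
  x = λ² - 1 - 62 = 1225 - 63 ≡ 5; y = λ·(1 - 5) - 10 ≡ 28. → (5, 28)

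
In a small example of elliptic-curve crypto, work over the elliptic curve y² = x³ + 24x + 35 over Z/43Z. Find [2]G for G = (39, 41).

(31, 30)

tangent at (39, 41): λ = (3·39² + 24)/(2·41) ≡ 29/39. 39⁻¹ ≡ 32 (mod 43) since 39·32 = 1248 ≡ 1, so λ ≡ 29·32 ≡ 25.
  x = λ² - 39 - 39 = 625 - 78 ≡ 31; y = λ·(39 - 31) - 41 ≡ 30. → (31, 30)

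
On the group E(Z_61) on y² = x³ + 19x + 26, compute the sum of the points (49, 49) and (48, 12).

(52, 23)

(49, 49) + (48, 12). λ = (12 - 49)/(48 - 49) ≡ 24/60 mod 61. 60⁻¹ ≡ 60 (mod 61), so λ ≡ 37.
  x = λ² - 49 - 48 = 1369 - 97 ≡ 52; y = λ·(49 - 52) - 49 ≡ 23. → (52, 23)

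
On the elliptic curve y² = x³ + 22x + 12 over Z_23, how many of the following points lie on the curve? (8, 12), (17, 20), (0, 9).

(8, 12): 12² ≡ 6, rhs ≡ 10 → off.
(17, 20): 20² ≡ 9, rhs ≡ 9 → on.
(0, 9): 9² ≡ 12, rhs ≡ 12 → on.

2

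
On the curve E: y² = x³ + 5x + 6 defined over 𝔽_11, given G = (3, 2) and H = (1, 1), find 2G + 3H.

First 2G:
Repeated addition: build up to 2G.
2G: tangent at (3, 2): λ = (3·3² + 5)/(2·2) ≡ 10/4. 4⁻¹ ≡ 3 (mod 11) since 4·3 = 12 ≡ 1, so λ ≡ 10·3 ≡ 8.
  x = λ² - 3 - 3 = 64 - 6 ≡ 3; y = λ·(3 - 3) - 2 ≡ 9. → (3, 9)
2G = (3, 9).
Next 3H:
Repeated addition: build up to 3H.
2H: tangent at (1, 1): λ = (3·1² + 5)/(2·1) ≡ 8/2. 2⁻¹ ≡ 6 (mod 11) since 2·6 = 12 ≡ 1, so λ ≡ 8·6 ≡ 4.
  x = λ² - 1 - 1 = 16 - 2 ≡ 3; y = λ·(1 - 3) - 1 ≡ 2. → (3, 2)
3H: (3, 2) + (1, 1). λ = (1 - 2)/(1 - 3) ≡ 10/9 mod 11. 9⁻¹ ≡ 5 (mod 11), so λ ≡ 6.
  x = λ² - 3 - 1 = 36 - 4 ≡ 10; y = λ·(3 - 10) - 2 ≡ 0. → (10, 0)
3H = (10, 0).
Finally 2G + 3H:
(3, 9) + (10, 0). λ = (0 - 9)/(10 - 3) ≡ 2/7 mod 11. 7⁻¹ ≡ 8 (mod 11), so λ ≡ 5.
  x = λ² - 3 - 10 = 25 - 13 ≡ 1; y = λ·(3 - 1) - 9 ≡ 1. → (1, 1)

(1, 1)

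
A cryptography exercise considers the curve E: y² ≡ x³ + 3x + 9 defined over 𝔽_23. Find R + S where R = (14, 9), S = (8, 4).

(14, 9) + (8, 4). λ = (4 - 9)/(8 - 14) ≡ 18/17 mod 23. 17⁻¹ ≡ 19 (mod 23), so λ ≡ 20.
  x = λ² - 14 - 8 = 400 - 22 ≡ 10; y = λ·(14 - 10) - 9 ≡ 2. → (10, 2)

(10, 2)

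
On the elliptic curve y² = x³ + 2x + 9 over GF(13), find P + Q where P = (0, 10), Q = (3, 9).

(0, 10) + (3, 9). λ = (9 - 10)/(3 - 0) ≡ 12/3 mod 13. 3⁻¹ ≡ 9 (mod 13), so λ ≡ 4.
  x = λ² - 0 - 3 = 16 - 3 ≡ 0; y = λ·(0 - 0) - 10 ≡ 3. → (0, 3)

(0, 3)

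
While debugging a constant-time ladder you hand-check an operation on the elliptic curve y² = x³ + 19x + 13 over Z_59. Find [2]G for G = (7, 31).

tangent at (7, 31): λ = (3·7² + 19)/(2·31) ≡ 48/3. 3⁻¹ ≡ 20 (mod 59), so λ ≡ 48·20 ≡ 16.
  x = λ² - 7 - 7 = 256 - 14 ≡ 6; y = λ·(7 - 6) - 31 ≡ 44. → (6, 44)

(6, 44)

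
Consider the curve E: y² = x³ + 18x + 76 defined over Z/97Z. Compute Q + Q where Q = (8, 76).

(9, 26)

tangent at (8, 76): λ = (3·8² + 18)/(2·76) ≡ 16/55. 55⁻¹ ≡ 30 (mod 97), so λ ≡ 16·30 ≡ 92.
  x = λ² - 8 - 8 = 8464 - 16 ≡ 9; y = λ·(8 - 9) - 76 ≡ 26. → (9, 26)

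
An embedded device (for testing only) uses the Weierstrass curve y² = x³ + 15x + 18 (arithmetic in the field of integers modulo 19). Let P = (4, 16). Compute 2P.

(12, 11)

tangent at (4, 16): λ = (3·4² + 15)/(2·16) ≡ 6/13. 13⁻¹ ≡ 3 (mod 19), so λ ≡ 6·3 ≡ 18.
  x = λ² - 4 - 4 = 324 - 8 ≡ 12; y = λ·(4 - 12) - 16 ≡ 11. → (12, 11)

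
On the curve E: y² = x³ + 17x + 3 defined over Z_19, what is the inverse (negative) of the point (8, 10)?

-(8, 10) = (8, -10 mod 19) = (8, 9).

(8, 9)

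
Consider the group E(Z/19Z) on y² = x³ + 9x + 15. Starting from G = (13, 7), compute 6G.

Repeated addition: build up to 6G.
2G: tangent at (13, 7): λ = (3·13² + 9)/(2·7) ≡ 3/14. 14⁻¹ ≡ 15 (mod 19) since 14·15 = 210 ≡ 1, so λ ≡ 3·15 ≡ 7.
  x = λ² - 13 - 13 = 49 - 26 ≡ 4; y = λ·(13 - 4) - 7 ≡ 18. → (4, 18)
3G: (4, 18) + (13, 7). λ = (7 - 18)/(13 - 4) ≡ 8/9 mod 19. 9⁻¹ ≡ 17 (mod 19), so λ ≡ 3.
  x = λ² - 4 - 13 = 9 - 17 ≡ 11; y = λ·(4 - 11) - 18 ≡ 18. → (11, 18)
4G: (11, 18) + (13, 7). λ = (7 - 18)/(13 - 11) ≡ 8/2 mod 19. 2⁻¹ ≡ 10 (mod 19) since 2·10 = 20 ≡ 1, so λ ≡ 4.
  x = λ² - 11 - 13 = 16 - 24 ≡ 11; y = λ·(11 - 11) - 18 ≡ 1. → (11, 1)
5G: (11, 1) + (13, 7). λ = (7 - 1)/(13 - 11) ≡ 6/2 mod 19. 2⁻¹ ≡ 10 (mod 19), so λ ≡ 3.
  x = λ² - 11 - 13 = 9 - 24 ≡ 4; y = λ·(11 - 4) - 1 ≡ 1. → (4, 1)
6G: (4, 1) + (13, 7). λ = (7 - 1)/(13 - 4) ≡ 6/9 mod 19. 9⁻¹ ≡ 17 (mod 19), so λ ≡ 7.
  x = λ² - 4 - 13 = 49 - 17 ≡ 13; y = λ·(4 - 13) - 1 ≡ 12. → (13, 12)

(13, 12)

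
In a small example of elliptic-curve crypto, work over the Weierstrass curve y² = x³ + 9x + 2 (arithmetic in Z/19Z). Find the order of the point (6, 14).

2P: tangent at (6, 14): λ = (3·6² + 9)/(2·14) ≡ 3/9. 9⁻¹ ≡ 17 (mod 19), so λ ≡ 3·17 ≡ 13.
  x = λ² - 6 - 6 = 169 - 12 ≡ 5; y = λ·(6 - 5) - 14 ≡ 18. → (5, 18)
3P: (5, 18) + (6, 14). λ = (14 - 18)/(6 - 5) ≡ 15/1 mod 19. 1⁻¹ ≡ 1 (mod 19), so λ ≡ 15.
  x = λ² - 5 - 6 = 225 - 11 ≡ 5; y = λ·(5 - 5) - 18 ≡ 1. → (5, 1)
4P: (5, 1) + (6, 14). λ = (14 - 1)/(6 - 5) ≡ 13/1 mod 19. 1⁻¹ ≡ 1 (mod 19) since 1·1 = 1 ≡ 1, so λ ≡ 13.
  x = λ² - 5 - 6 = 169 - 11 ≡ 6; y = λ·(5 - 6) - 1 ≡ 5. → (6, 5)
5P: (6, 5) + (6, 14): same x and y₁ ≡ -y₂, so the sum is the point at infinity.
5P = the point at infinity, so the order is 5.

5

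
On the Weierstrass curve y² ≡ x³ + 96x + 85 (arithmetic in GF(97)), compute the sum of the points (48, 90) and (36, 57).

(63, 87)

(48, 90) + (36, 57). λ = (57 - 90)/(36 - 48) ≡ 64/85 mod 97. 85⁻¹ ≡ 8 (mod 97) since 85·8 = 680 ≡ 1, so λ ≡ 27.
  x = λ² - 48 - 36 = 729 - 84 ≡ 63; y = λ·(48 - 63) - 90 ≡ 87. → (63, 87)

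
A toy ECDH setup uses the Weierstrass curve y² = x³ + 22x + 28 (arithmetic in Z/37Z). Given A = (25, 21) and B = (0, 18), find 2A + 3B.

(26, 34)

First 2A:
Repeated addition: build up to 2A.
2A: tangent at (25, 21): λ = (3·25² + 22)/(2·21) ≡ 10/5. 5⁻¹ ≡ 15 (mod 37) since 5·15 = 75 ≡ 1, so λ ≡ 10·15 ≡ 2.
  x = λ² - 25 - 25 = 4 - 50 ≡ 28; y = λ·(25 - 28) - 21 ≡ 10. → (28, 10)
2A = (28, 10).
Next 3B:
Repeated addition: build up to 3B.
2B: tangent at (0, 18): λ = (3·0² + 22)/(2·18) ≡ 22/36. 36⁻¹ ≡ 36 (mod 37), so λ ≡ 22·36 ≡ 15.
  x = λ² - 0 - 0 = 225 - 0 ≡ 3; y = λ·(0 - 3) - 18 ≡ 11. → (3, 11)
3B: (3, 11) + (0, 18). λ = (18 - 11)/(0 - 3) ≡ 7/34 mod 37. 34⁻¹ ≡ 12 (mod 37), so λ ≡ 10.
  x = λ² - 3 - 0 = 100 - 3 ≡ 23; y = λ·(3 - 23) - 11 ≡ 11. → (23, 11)
3B = (23, 11).
Finally 2A + 3B:
(28, 10) + (23, 11). λ = (11 - 10)/(23 - 28) ≡ 1/32 mod 37. 32⁻¹ ≡ 22 (mod 37) since 32·22 = 704 ≡ 1, so λ ≡ 22.
  x = λ² - 28 - 23 = 484 - 51 ≡ 26; y = λ·(28 - 26) - 10 ≡ 34. → (26, 34)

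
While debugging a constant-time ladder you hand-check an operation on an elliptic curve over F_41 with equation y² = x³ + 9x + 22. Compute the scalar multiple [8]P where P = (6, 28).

(10, 13)

Double-and-add on 8 = (1000)₂. Start with P = (6, 28) for the leading 1-bit.
double: tangent at (6, 28): λ = (3·6² + 9)/(2·28) ≡ 35/15. 15⁻¹ ≡ 11 (mod 41) since 15·11 = 165 ≡ 1, so λ ≡ 35·11 ≡ 16.
  x = λ² - 6 - 6 = 256 - 12 ≡ 39; y = λ·(6 - 39) - 28 ≡ 18. → (39, 18)
double: tangent at (39, 18): λ = (3·39² + 9)/(2·18) ≡ 21/36. 36⁻¹ ≡ 8 (mod 41), so λ ≡ 21·8 ≡ 4.
  x = λ² - 39 - 39 = 16 - 78 ≡ 20; y = λ·(39 - 20) - 18 ≡ 17. → (20, 17)
double: tangent at (20, 17): λ = (3·20² + 9)/(2·17) ≡ 20/34. 34⁻¹ ≡ 35 (mod 41), so λ ≡ 20·35 ≡ 3.
  x = λ² - 20 - 20 = 9 - 40 ≡ 10; y = λ·(20 - 10) - 17 ≡ 13. → (10, 13)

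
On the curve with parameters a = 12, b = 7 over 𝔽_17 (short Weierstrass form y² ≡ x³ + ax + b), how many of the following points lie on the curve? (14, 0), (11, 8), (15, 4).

(14, 0): 0² ≡ 0, rhs ≡ 12 → off.
(11, 8): 8² ≡ 13, rhs ≡ 8 → off.
(15, 4): 4² ≡ 16, rhs ≡ 9 → off.

0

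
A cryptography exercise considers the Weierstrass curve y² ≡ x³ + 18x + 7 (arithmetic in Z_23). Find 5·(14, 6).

(19, 20)

Write Q = (14, 6).
Double-and-add on 5 = (101)₂. Start with Q = (14, 6) for the leading 1-bit.
double: tangent at (14, 6): λ = (3·14² + 18)/(2·6) ≡ 8/12. 12⁻¹ ≡ 2 (mod 23), so λ ≡ 8·2 ≡ 16.
  x = λ² - 14 - 14 = 256 - 28 ≡ 21; y = λ·(14 - 21) - 6 ≡ 20. → (21, 20)
double: tangent at (21, 20): λ = (3·21² + 18)/(2·20) ≡ 7/17. 17⁻¹ ≡ 19 (mod 23) since 17·19 = 323 ≡ 1, so λ ≡ 7·19 ≡ 18.
  x = λ² - 21 - 21 = 324 - 42 ≡ 6; y = λ·(21 - 6) - 20 ≡ 20. → (6, 20)
add Q: (6, 20) + (14, 6). λ = (6 - 20)/(14 - 6) ≡ 9/8 mod 23. 8⁻¹ ≡ 3 (mod 23) since 8·3 = 24 ≡ 1, so λ ≡ 4.
  x = λ² - 6 - 14 = 16 - 20 ≡ 19; y = λ·(6 - 19) - 20 ≡ 20. → (19, 20)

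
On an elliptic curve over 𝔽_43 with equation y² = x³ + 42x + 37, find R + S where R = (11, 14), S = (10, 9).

(4, 21)

(11, 14) + (10, 9). λ = (9 - 14)/(10 - 11) ≡ 38/42 mod 43. 42⁻¹ ≡ 42 (mod 43), so λ ≡ 5.
  x = λ² - 11 - 10 = 25 - 21 ≡ 4; y = λ·(11 - 4) - 14 ≡ 21. → (4, 21)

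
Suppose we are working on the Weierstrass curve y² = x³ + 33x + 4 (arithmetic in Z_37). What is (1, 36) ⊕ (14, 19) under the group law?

(1, 36) + (14, 19). λ = (19 - 36)/(14 - 1) ≡ 20/13 mod 37. 13⁻¹ ≡ 20 (mod 37), so λ ≡ 30.
  x = λ² - 1 - 14 = 900 - 15 ≡ 34; y = λ·(1 - 34) - 36 ≡ 10. → (34, 10)

(34, 10)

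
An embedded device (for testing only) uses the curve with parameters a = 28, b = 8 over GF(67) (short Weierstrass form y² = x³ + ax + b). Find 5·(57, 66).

(26, 17)

Write G = (57, 66).
Double-and-add on 5 = (101)₂. Start with G = (57, 66) for the leading 1-bit.
double: tangent at (57, 66): λ = (3·57² + 28)/(2·66) ≡ 60/65. 65⁻¹ ≡ 33 (mod 67), so λ ≡ 60·33 ≡ 37.
  x = λ² - 57 - 57 = 1369 - 114 ≡ 49; y = λ·(57 - 49) - 66 ≡ 29. → (49, 29)
double: tangent at (49, 29): λ = (3·49² + 28)/(2·29) ≡ 62/58. 58⁻¹ ≡ 52 (mod 67) since 58·52 = 3016 ≡ 1, so λ ≡ 62·52 ≡ 8.
  x = λ² - 49 - 49 = 64 - 98 ≡ 33; y = λ·(49 - 33) - 29 ≡ 32. → (33, 32)
add G: (33, 32) + (57, 66). λ = (66 - 32)/(57 - 33) ≡ 34/24 mod 67. 24⁻¹ ≡ 14 (mod 67), so λ ≡ 7.
  x = λ² - 33 - 57 = 49 - 90 ≡ 26; y = λ·(33 - 26) - 32 ≡ 17. → (26, 17)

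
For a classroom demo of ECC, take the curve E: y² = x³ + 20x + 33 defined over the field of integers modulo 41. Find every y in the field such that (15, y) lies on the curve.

x³ + 20x + 33 = 3708 ≡ 18 (mod 41).
Square roots of 18 mod 41: 10 and 31 (since 10² = 100 ≡ 18).

10, 31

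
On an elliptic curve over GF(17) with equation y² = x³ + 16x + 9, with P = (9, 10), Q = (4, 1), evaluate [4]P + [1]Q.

(0, 3)

First 4P:
Double-and-add on 4 = (100)₂. Start with P = (9, 10) for the leading 1-bit.
double: tangent at (9, 10): λ = (3·9² + 16)/(2·10) ≡ 4/3. 3⁻¹ ≡ 6 (mod 17) since 3·6 = 18 ≡ 1, so λ ≡ 4·6 ≡ 7.
  x = λ² - 9 - 9 = 49 - 18 ≡ 14; y = λ·(9 - 14) - 10 ≡ 6. → (14, 6)
double: tangent at (14, 6): λ = (3·14² + 16)/(2·6) ≡ 9/12. 12⁻¹ ≡ 10 (mod 17) since 12·10 = 120 ≡ 1, so λ ≡ 9·10 ≡ 5.
  x = λ² - 14 - 14 = 25 - 28 ≡ 14; y = λ·(14 - 14) - 6 ≡ 11. → (14, 11)
4P = (14, 11).
Finally 4P + Q:
(14, 11) + (4, 1). λ = (1 - 11)/(4 - 14) ≡ 7/7 mod 17. 7⁻¹ ≡ 5 (mod 17) since 7·5 = 35 ≡ 1, so λ ≡ 1.
  x = λ² - 14 - 4 = 1 - 18 ≡ 0; y = λ·(14 - 0) - 11 ≡ 3. → (0, 3)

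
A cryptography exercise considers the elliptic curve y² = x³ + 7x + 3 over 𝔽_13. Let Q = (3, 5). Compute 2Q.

(4, 2)

tangent at (3, 5): λ = (3·3² + 7)/(2·5) ≡ 8/10. 10⁻¹ ≡ 4 (mod 13), so λ ≡ 8·4 ≡ 6.
  x = λ² - 3 - 3 = 36 - 6 ≡ 4; y = λ·(3 - 4) - 5 ≡ 2. → (4, 2)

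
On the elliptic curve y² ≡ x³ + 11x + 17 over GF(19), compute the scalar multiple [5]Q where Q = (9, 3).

Double-and-add on 5 = (101)₂. Start with Q = (9, 3) for the leading 1-bit.
double: tangent at (9, 3): λ = (3·9² + 11)/(2·3) ≡ 7/6. 6⁻¹ ≡ 16 (mod 19) since 6·16 = 96 ≡ 1, so λ ≡ 7·16 ≡ 17.
  x = λ² - 9 - 9 = 289 - 18 ≡ 5; y = λ·(9 - 5) - 3 ≡ 8. → (5, 8)
double: tangent at (5, 8): λ = (3·5² + 11)/(2·8) ≡ 10/16. 16⁻¹ ≡ 6 (mod 19), so λ ≡ 10·6 ≡ 3.
  x = λ² - 5 - 5 = 9 - 10 ≡ 18; y = λ·(5 - 18) - 8 ≡ 10. → (18, 10)
add Q: (18, 10) + (9, 3). λ = (3 - 10)/(9 - 18) ≡ 12/10 mod 19. 10⁻¹ ≡ 2 (mod 19), so λ ≡ 5.
  x = λ² - 18 - 9 = 25 - 27 ≡ 17; y = λ·(18 - 17) - 10 ≡ 14. → (17, 14)

(17, 14)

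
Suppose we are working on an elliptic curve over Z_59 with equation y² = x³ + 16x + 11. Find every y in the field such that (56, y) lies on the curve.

x³ + 16x + 11 = 176523 ≡ 54 (mod 59).
54 is a non-residue mod 59; no y exists.

none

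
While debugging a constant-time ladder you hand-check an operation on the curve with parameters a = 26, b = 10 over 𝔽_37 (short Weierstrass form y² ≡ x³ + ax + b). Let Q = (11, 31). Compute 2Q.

tangent at (11, 31): λ = (3·11² + 26)/(2·31) ≡ 19/25. 25⁻¹ ≡ 3 (mod 37) since 25·3 = 75 ≡ 1, so λ ≡ 19·3 ≡ 20.
  x = λ² - 11 - 11 = 400 - 22 ≡ 8; y = λ·(11 - 8) - 31 ≡ 29. → (8, 29)

(8, 29)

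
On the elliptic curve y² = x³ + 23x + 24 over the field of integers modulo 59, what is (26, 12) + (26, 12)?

(52, 13)

tangent at (26, 12): λ = (3·26² + 23)/(2·12) ≡ 45/24. 24⁻¹ ≡ 32 (mod 59), so λ ≡ 45·32 ≡ 24.
  x = λ² - 26 - 26 = 576 - 52 ≡ 52; y = λ·(26 - 52) - 12 ≡ 13. → (52, 13)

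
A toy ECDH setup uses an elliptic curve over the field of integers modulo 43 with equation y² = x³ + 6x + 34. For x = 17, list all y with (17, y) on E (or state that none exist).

none

x³ + 6x + 34 = 5049 ≡ 18 (mod 43).
18 is a non-residue mod 43; no y exists.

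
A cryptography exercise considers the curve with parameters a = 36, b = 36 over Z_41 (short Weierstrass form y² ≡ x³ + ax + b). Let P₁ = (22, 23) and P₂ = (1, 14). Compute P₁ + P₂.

(22, 23) + (1, 14). λ = (14 - 23)/(1 - 22) ≡ 32/20 mod 41. 20⁻¹ ≡ 39 (mod 41), so λ ≡ 18.
  x = λ² - 22 - 1 = 324 - 23 ≡ 14; y = λ·(22 - 14) - 23 ≡ 39. → (14, 39)

(14, 39)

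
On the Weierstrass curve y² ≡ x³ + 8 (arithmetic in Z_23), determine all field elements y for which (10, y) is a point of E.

none

x³ + 0x + 8 = 1008 ≡ 19 (mod 23).
19 is a non-residue mod 23; no y exists.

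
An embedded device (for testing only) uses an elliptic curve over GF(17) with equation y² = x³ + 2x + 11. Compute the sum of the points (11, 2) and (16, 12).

(11, 2) + (16, 12). λ = (12 - 2)/(16 - 11) ≡ 10/5 mod 17. 5⁻¹ ≡ 7 (mod 17), so λ ≡ 2.
  x = λ² - 11 - 16 = 4 - 27 ≡ 11; y = λ·(11 - 11) - 2 ≡ 15. → (11, 15)

(11, 15)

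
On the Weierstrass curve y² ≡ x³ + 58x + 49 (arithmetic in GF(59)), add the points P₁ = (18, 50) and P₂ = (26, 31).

(18, 50) + (26, 31). λ = (31 - 50)/(26 - 18) ≡ 40/8 mod 59. 8⁻¹ ≡ 37 (mod 59) since 8·37 = 296 ≡ 1, so λ ≡ 5.
  x = λ² - 18 - 26 = 25 - 44 ≡ 40; y = λ·(18 - 40) - 50 ≡ 17. → (40, 17)

(40, 17)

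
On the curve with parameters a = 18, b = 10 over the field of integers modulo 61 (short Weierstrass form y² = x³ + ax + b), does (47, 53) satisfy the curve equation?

y² = 53² ≡ 3; x³ + 18x + 10 = 104679 ≡ 3 (mod 61). 3 = 3.

yes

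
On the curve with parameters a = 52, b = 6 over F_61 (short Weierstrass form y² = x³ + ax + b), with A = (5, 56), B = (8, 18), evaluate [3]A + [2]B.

(19, 44)

First 3A:
Repeated addition: build up to 3A.
2A: tangent at (5, 56): λ = (3·5² + 52)/(2·56) ≡ 5/51. 51⁻¹ ≡ 6 (mod 61) since 51·6 = 306 ≡ 1, so λ ≡ 5·6 ≡ 30.
  x = λ² - 5 - 5 = 900 - 10 ≡ 36; y = λ·(5 - 36) - 56 ≡ 51. → (36, 51)
3A: (36, 51) + (5, 56). λ = (56 - 51)/(5 - 36) ≡ 5/30 mod 61. 30⁻¹ ≡ 59 (mod 61) since 30·59 = 1770 ≡ 1, so λ ≡ 51.
  x = λ² - 36 - 5 = 2601 - 41 ≡ 59; y = λ·(36 - 59) - 51 ≡ 57. → (59, 57)
3A = (59, 57).
Next 2B:
Repeated addition: build up to 2B.
2B: tangent at (8, 18): λ = (3·8² + 52)/(2·18) ≡ 0/36. 36⁻¹ ≡ 39 (mod 61), so λ ≡ 0·39 ≡ 0.
  x = λ² - 8 - 8 = 0 - 16 ≡ 45; y = λ·(8 - 45) - 18 ≡ 43. → (45, 43)
2B = (45, 43).
Finally 3A + 2B:
(59, 57) + (45, 43). λ = (43 - 57)/(45 - 59) ≡ 47/47 mod 61. 47⁻¹ ≡ 13 (mod 61), so λ ≡ 1.
  x = λ² - 59 - 45 = 1 - 104 ≡ 19; y = λ·(59 - 19) - 57 ≡ 44. → (19, 44)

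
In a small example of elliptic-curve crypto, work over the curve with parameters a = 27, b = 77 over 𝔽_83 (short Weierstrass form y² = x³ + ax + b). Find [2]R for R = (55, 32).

tangent at (55, 32): λ = (3·55² + 27)/(2·32) ≡ 55/64. 64⁻¹ ≡ 48 (mod 83) since 64·48 = 3072 ≡ 1, so λ ≡ 55·48 ≡ 67.
  x = λ² - 55 - 55 = 4489 - 110 ≡ 63; y = λ·(55 - 63) - 32 ≡ 13. → (63, 13)

(63, 13)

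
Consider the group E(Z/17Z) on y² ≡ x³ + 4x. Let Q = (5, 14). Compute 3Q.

Repeated addition: build up to 3Q.
2Q: tangent at (5, 14): λ = (3·5² + 4)/(2·14) ≡ 11/11. 11⁻¹ ≡ 14 (mod 17), so λ ≡ 11·14 ≡ 1.
  x = λ² - 5 - 5 = 1 - 10 ≡ 8; y = λ·(5 - 8) - 14 ≡ 0. → (8, 0)
3Q: (8, 0) + (5, 14). λ = (14 - 0)/(5 - 8) ≡ 14/14 mod 17. 14⁻¹ ≡ 11 (mod 17), so λ ≡ 1.
  x = λ² - 8 - 5 = 1 - 13 ≡ 5; y = λ·(8 - 5) - 0 ≡ 3. → (5, 3)

(5, 3)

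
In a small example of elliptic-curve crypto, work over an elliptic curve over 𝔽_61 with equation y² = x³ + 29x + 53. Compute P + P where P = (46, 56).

(11, 42)

tangent at (46, 56): λ = (3·46² + 29)/(2·56) ≡ 33/51. 51⁻¹ ≡ 6 (mod 61), so λ ≡ 33·6 ≡ 15.
  x = λ² - 46 - 46 = 225 - 92 ≡ 11; y = λ·(46 - 11) - 56 ≡ 42. → (11, 42)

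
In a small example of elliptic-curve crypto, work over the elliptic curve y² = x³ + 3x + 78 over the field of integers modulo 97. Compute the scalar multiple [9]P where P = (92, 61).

Double-and-add on 9 = (1001)₂. Start with P = (92, 61) for the leading 1-bit.
double: tangent at (92, 61): λ = (3·92² + 3)/(2·61) ≡ 78/25. 25⁻¹ ≡ 66 (mod 97) since 25·66 = 1650 ≡ 1, so λ ≡ 78·66 ≡ 7.
  x = λ² - 92 - 92 = 49 - 184 ≡ 59; y = λ·(92 - 59) - 61 ≡ 73. → (59, 73)
double: tangent at (59, 73): λ = (3·59² + 3)/(2·73) ≡ 67/49. 49⁻¹ ≡ 2 (mod 97) since 49·2 = 98 ≡ 1, so λ ≡ 67·2 ≡ 37.
  x = λ² - 59 - 59 = 1369 - 118 ≡ 87; y = λ·(59 - 87) - 73 ≡ 55. → (87, 55)
double: tangent at (87, 55): λ = (3·87² + 3)/(2·55) ≡ 12/13. 13⁻¹ ≡ 15 (mod 97), so λ ≡ 12·15 ≡ 83.
  x = λ² - 87 - 87 = 6889 - 174 ≡ 22; y = λ·(87 - 22) - 55 ≡ 5. → (22, 5)
add P: (22, 5) + (92, 61). λ = (61 - 5)/(92 - 22) ≡ 56/70 mod 97. 70⁻¹ ≡ 79 (mod 97), so λ ≡ 59.
  x = λ² - 22 - 92 = 3481 - 114 ≡ 69; y = λ·(22 - 69) - 5 ≡ 35. → (69, 35)

(69, 35)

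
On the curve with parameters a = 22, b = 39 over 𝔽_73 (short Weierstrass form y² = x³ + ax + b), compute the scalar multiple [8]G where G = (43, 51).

Repeated addition: build up to 8G.
2G: tangent at (43, 51): λ = (3·43² + 22)/(2·51) ≡ 21/29. 29⁻¹ ≡ 68 (mod 73) since 29·68 = 1972 ≡ 1, so λ ≡ 21·68 ≡ 41.
  x = λ² - 43 - 43 = 1681 - 86 ≡ 62; y = λ·(43 - 62) - 51 ≡ 46. → (62, 46)
3G: (62, 46) + (43, 51). λ = (51 - 46)/(43 - 62) ≡ 5/54 mod 73. 54⁻¹ ≡ 23 (mod 73) since 54·23 = 1242 ≡ 1, so λ ≡ 42.
  x = λ² - 62 - 43 = 1764 - 105 ≡ 53; y = λ·(62 - 53) - 46 ≡ 40. → (53, 40)
4G: (53, 40) + (43, 51). λ = (51 - 40)/(43 - 53) ≡ 11/63 mod 73. 63⁻¹ ≡ 51 (mod 73) since 63·51 = 3213 ≡ 1, so λ ≡ 50.
  x = λ² - 53 - 43 = 2500 - 96 ≡ 68; y = λ·(53 - 68) - 40 ≡ 13. → (68, 13)
5G: (68, 13) + (43, 51). λ = (51 - 13)/(43 - 68) ≡ 38/48 mod 73. 48⁻¹ ≡ 35 (mod 73) since 48·35 = 1680 ≡ 1, so λ ≡ 16.
  x = λ² - 68 - 43 = 256 - 111 ≡ 72; y = λ·(68 - 72) - 13 ≡ 69. → (72, 69)
6G: (72, 69) + (43, 51). λ = (51 - 69)/(43 - 72) ≡ 55/44 mod 73. 44⁻¹ ≡ 5 (mod 73), so λ ≡ 56.
  x = λ² - 72 - 43 = 3136 - 115 ≡ 28; y = λ·(72 - 28) - 69 ≡ 59. → (28, 59)
7G: (28, 59) + (43, 51). λ = (51 - 59)/(43 - 28) ≡ 65/15 mod 73. 15⁻¹ ≡ 39 (mod 73), so λ ≡ 53.
  x = λ² - 28 - 43 = 2809 - 71 ≡ 37; y = λ·(28 - 37) - 59 ≡ 48. → (37, 48)
8G: (37, 48) + (43, 51). λ = (51 - 48)/(43 - 37) ≡ 3/6 mod 73. 6⁻¹ ≡ 61 (mod 73) since 6·61 = 366 ≡ 1, so λ ≡ 37.
  x = λ² - 37 - 43 = 1369 - 80 ≡ 48; y = λ·(37 - 48) - 48 ≡ 56. → (48, 56)

(48, 56)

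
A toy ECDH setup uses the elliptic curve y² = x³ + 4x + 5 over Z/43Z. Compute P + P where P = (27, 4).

(24, 6)

tangent at (27, 4): λ = (3·27² + 4)/(2·4) ≡ 41/8. 8⁻¹ ≡ 27 (mod 43) since 8·27 = 216 ≡ 1, so λ ≡ 41·27 ≡ 32.
  x = λ² - 27 - 27 = 1024 - 54 ≡ 24; y = λ·(27 - 24) - 4 ≡ 6. → (24, 6)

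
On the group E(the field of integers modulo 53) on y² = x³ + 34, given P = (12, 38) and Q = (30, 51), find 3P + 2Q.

(45, 23)

First 3P:
Repeated addition: build up to 3P.
2P: tangent at (12, 38): λ = (3·12² + 0)/(2·38) ≡ 8/23. 23⁻¹ ≡ 30 (mod 53), so λ ≡ 8·30 ≡ 28.
  x = λ² - 12 - 12 = 784 - 24 ≡ 18; y = λ·(12 - 18) - 38 ≡ 6. → (18, 6)
3P: (18, 6) + (12, 38). λ = (38 - 6)/(12 - 18) ≡ 32/47 mod 53. 47⁻¹ ≡ 44 (mod 53), so λ ≡ 30.
  x = λ² - 18 - 12 = 900 - 30 ≡ 22; y = λ·(18 - 22) - 6 ≡ 33. → (22, 33)
3P = (22, 33).
Next 2Q:
Repeated addition: build up to 2Q.
2Q: tangent at (30, 51): λ = (3·30² + 0)/(2·51) ≡ 50/49. 49⁻¹ ≡ 13 (mod 53) since 49·13 = 637 ≡ 1, so λ ≡ 50·13 ≡ 14.
  x = λ² - 30 - 30 = 196 - 60 ≡ 30; y = λ·(30 - 30) - 51 ≡ 2. → (30, 2)
2Q = (30, 2).
Finally 3P + 2Q:
(22, 33) + (30, 2). λ = (2 - 33)/(30 - 22) ≡ 22/8 mod 53. 8⁻¹ ≡ 20 (mod 53) since 8·20 = 160 ≡ 1, so λ ≡ 16.
  x = λ² - 22 - 30 = 256 - 52 ≡ 45; y = λ·(22 - 45) - 33 ≡ 23. → (45, 23)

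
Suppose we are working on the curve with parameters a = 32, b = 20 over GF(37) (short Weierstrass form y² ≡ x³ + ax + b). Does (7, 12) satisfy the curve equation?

no

y² = 12² ≡ 33; x³ + 32x + 20 = 587 ≡ 32 (mod 37). 33 ≠ 32.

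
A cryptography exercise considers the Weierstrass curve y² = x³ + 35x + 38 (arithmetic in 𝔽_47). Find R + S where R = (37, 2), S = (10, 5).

(37, 2) + (10, 5). λ = (5 - 2)/(10 - 37) ≡ 3/20 mod 47. 20⁻¹ ≡ 40 (mod 47), so λ ≡ 26.
  x = λ² - 37 - 10 = 676 - 47 ≡ 18; y = λ·(37 - 18) - 2 ≡ 22. → (18, 22)

(18, 22)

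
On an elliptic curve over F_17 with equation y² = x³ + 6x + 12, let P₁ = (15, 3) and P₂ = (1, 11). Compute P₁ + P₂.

(10, 16)

(15, 3) + (1, 11). λ = (11 - 3)/(1 - 15) ≡ 8/3 mod 17. 3⁻¹ ≡ 6 (mod 17), so λ ≡ 14.
  x = λ² - 15 - 1 = 196 - 16 ≡ 10; y = λ·(15 - 10) - 3 ≡ 16. → (10, 16)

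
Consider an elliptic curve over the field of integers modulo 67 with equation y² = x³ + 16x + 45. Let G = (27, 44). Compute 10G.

(32, 19)

Double-and-add on 10 = (1010)₂. Start with G = (27, 44) for the leading 1-bit.
double: tangent at (27, 44): λ = (3·27² + 16)/(2·44) ≡ 59/21. 21⁻¹ ≡ 16 (mod 67), so λ ≡ 59·16 ≡ 6.
  x = λ² - 27 - 27 = 36 - 54 ≡ 49; y = λ·(27 - 49) - 44 ≡ 25. → (49, 25)
double: tangent at (49, 25): λ = (3·49² + 16)/(2·25) ≡ 50/50. 50⁻¹ ≡ 63 (mod 67), so λ ≡ 50·63 ≡ 1.
  x = λ² - 49 - 49 = 1 - 98 ≡ 37; y = λ·(49 - 37) - 25 ≡ 54. → (37, 54)
add G: (37, 54) + (27, 44). λ = (44 - 54)/(27 - 37) ≡ 57/57 mod 67. 57⁻¹ ≡ 20 (mod 67) since 57·20 = 1140 ≡ 1, so λ ≡ 1.
  x = λ² - 37 - 27 = 1 - 64 ≡ 4; y = λ·(37 - 4) - 54 ≡ 46. → (4, 46)
double: tangent at (4, 46): λ = (3·4² + 16)/(2·46) ≡ 64/25. 25⁻¹ ≡ 59 (mod 67) since 25·59 = 1475 ≡ 1, so λ ≡ 64·59 ≡ 24.
  x = λ² - 4 - 4 = 576 - 8 ≡ 32; y = λ·(4 - 32) - 46 ≡ 19. → (32, 19)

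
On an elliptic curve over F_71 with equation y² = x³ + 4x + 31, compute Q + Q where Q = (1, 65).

(58, 57)

tangent at (1, 65): λ = (3·1² + 4)/(2·65) ≡ 7/59. 59⁻¹ ≡ 65 (mod 71) since 59·65 = 3835 ≡ 1, so λ ≡ 7·65 ≡ 29.
  x = λ² - 1 - 1 = 841 - 2 ≡ 58; y = λ·(1 - 58) - 65 ≡ 57. → (58, 57)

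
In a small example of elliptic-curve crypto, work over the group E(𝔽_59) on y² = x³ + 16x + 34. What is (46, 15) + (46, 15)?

(46, 44)

tangent at (46, 15): λ = (3·46² + 16)/(2·15) ≡ 51/30. 30⁻¹ ≡ 2 (mod 59) since 30·2 = 60 ≡ 1, so λ ≡ 51·2 ≡ 43.
  x = λ² - 46 - 46 = 1849 - 92 ≡ 46; y = λ·(46 - 46) - 15 ≡ 44. → (46, 44)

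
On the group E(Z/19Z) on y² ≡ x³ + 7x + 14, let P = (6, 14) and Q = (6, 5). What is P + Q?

The two points share x = 6 and their y-coordinates satisfy 14 + 5 ≡ 0 (mod 19), so they are inverses. Their sum is ∞.

O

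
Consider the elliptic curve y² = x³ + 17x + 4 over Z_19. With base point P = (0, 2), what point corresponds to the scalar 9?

Repeated addition: build up to 9P.
2P: tangent at (0, 2): λ = (3·0² + 17)/(2·2) ≡ 17/4. 4⁻¹ ≡ 5 (mod 19), so λ ≡ 17·5 ≡ 9.
  x = λ² - 0 - 0 = 81 - 0 ≡ 5; y = λ·(0 - 5) - 2 ≡ 10. → (5, 10)
3P: (5, 10) + (0, 2). λ = (2 - 10)/(0 - 5) ≡ 11/14 mod 19. 14⁻¹ ≡ 15 (mod 19) since 14·15 = 210 ≡ 1, so λ ≡ 13.
  x = λ² - 5 - 0 = 169 - 5 ≡ 12; y = λ·(5 - 12) - 10 ≡ 13. → (12, 13)
4P: (12, 13) + (0, 2). λ = (2 - 13)/(0 - 12) ≡ 8/7 mod 19. 7⁻¹ ≡ 11 (mod 19), so λ ≡ 12.
  x = λ² - 12 - 0 = 144 - 12 ≡ 18; y = λ·(12 - 18) - 13 ≡ 10. → (18, 10)
5P: (18, 10) + (0, 2). λ = (2 - 10)/(0 - 18) ≡ 11/1 mod 19. 1⁻¹ ≡ 1 (mod 19) since 1·1 = 1 ≡ 1, so λ ≡ 11.
  x = λ² - 18 - 0 = 121 - 18 ≡ 8; y = λ·(18 - 8) - 10 ≡ 5. → (8, 5)
6P: (8, 5) + (0, 2). λ = (2 - 5)/(0 - 8) ≡ 16/11 mod 19. 11⁻¹ ≡ 7 (mod 19), so λ ≡ 17.
  x = λ² - 8 - 0 = 289 - 8 ≡ 15; y = λ·(8 - 15) - 5 ≡ 9. → (15, 9)
7P: (15, 9) + (0, 2). λ = (2 - 9)/(0 - 15) ≡ 12/4 mod 19. 4⁻¹ ≡ 5 (mod 19), so λ ≡ 3.
  x = λ² - 15 - 0 = 9 - 15 ≡ 13; y = λ·(15 - 13) - 9 ≡ 16. → (13, 16)
8P: (13, 16) + (0, 2). λ = (2 - 16)/(0 - 13) ≡ 5/6 mod 19. 6⁻¹ ≡ 16 (mod 19), so λ ≡ 4.
  x = λ² - 13 - 0 = 16 - 13 ≡ 3; y = λ·(13 - 3) - 16 ≡ 5. → (3, 5)
9P: (3, 5) + (0, 2). λ = (2 - 5)/(0 - 3) ≡ 16/16 mod 19. 16⁻¹ ≡ 6 (mod 19), so λ ≡ 1.
  x = λ² - 3 - 0 = 1 - 3 ≡ 17; y = λ·(3 - 17) - 5 ≡ 0. → (17, 0)

(17, 0)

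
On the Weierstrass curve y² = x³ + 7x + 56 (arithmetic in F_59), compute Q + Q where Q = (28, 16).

(48, 51)

tangent at (28, 16): λ = (3·28² + 7)/(2·16) ≡ 58/32. 32⁻¹ ≡ 24 (mod 59) since 32·24 = 768 ≡ 1, so λ ≡ 58·24 ≡ 35.
  x = λ² - 28 - 28 = 1225 - 56 ≡ 48; y = λ·(28 - 48) - 16 ≡ 51. → (48, 51)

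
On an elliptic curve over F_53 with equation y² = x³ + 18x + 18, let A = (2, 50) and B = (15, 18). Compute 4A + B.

First 4A:
Double-and-add on 4 = (100)₂. Start with A = (2, 50) for the leading 1-bit.
double: tangent at (2, 50): λ = (3·2² + 18)/(2·50) ≡ 30/47. 47⁻¹ ≡ 44 (mod 53), so λ ≡ 30·44 ≡ 48.
  x = λ² - 2 - 2 = 2304 - 4 ≡ 21; y = λ·(2 - 21) - 50 ≡ 45. → (21, 45)
double: tangent at (21, 45): λ = (3·21² + 18)/(2·45) ≡ 16/37. 37⁻¹ ≡ 43 (mod 53), so λ ≡ 16·43 ≡ 52.
  x = λ² - 21 - 21 = 2704 - 42 ≡ 12; y = λ·(21 - 12) - 45 ≡ 52. → (12, 52)
4A = (12, 52).
Finally 4A + B:
(12, 52) + (15, 18). λ = (18 - 52)/(15 - 12) ≡ 19/3 mod 53. 3⁻¹ ≡ 18 (mod 53) since 3·18 = 54 ≡ 1, so λ ≡ 24.
  x = λ² - 12 - 15 = 576 - 27 ≡ 19; y = λ·(12 - 19) - 52 ≡ 45. → (19, 45)

(19, 45)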